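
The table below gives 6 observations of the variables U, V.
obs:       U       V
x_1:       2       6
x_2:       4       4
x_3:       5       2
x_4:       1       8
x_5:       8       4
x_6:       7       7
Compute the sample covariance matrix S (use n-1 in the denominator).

Step 1 — column means:
  mean(U) = (2 + 4 + 5 + 1 + 8 + 7) / 6 = 27/6 = 4.5
  mean(V) = (6 + 4 + 2 + 8 + 4 + 7) / 6 = 31/6 = 5.1667

Step 2 — sample covariance S[i,j] = (1/(n-1)) · Σ_k (x_{k,i} - mean_i) · (x_{k,j} - mean_j), with n-1 = 5.
  S[U,U] = ((-2.5)·(-2.5) + (-0.5)·(-0.5) + (0.5)·(0.5) + (-3.5)·(-3.5) + (3.5)·(3.5) + (2.5)·(2.5)) / 5 = 37.5/5 = 7.5
  S[U,V] = ((-2.5)·(0.8333) + (-0.5)·(-1.1667) + (0.5)·(-3.1667) + (-3.5)·(2.8333) + (3.5)·(-1.1667) + (2.5)·(1.8333)) / 5 = -12.5/5 = -2.5
  S[V,V] = ((0.8333)·(0.8333) + (-1.1667)·(-1.1667) + (-3.1667)·(-3.1667) + (2.8333)·(2.8333) + (-1.1667)·(-1.1667) + (1.8333)·(1.8333)) / 5 = 24.8333/5 = 4.9667

S is symmetric (S[j,i] = S[i,j]). Assembling:

S = [[7.5, -2.5],
 [-2.5, 4.9667]]


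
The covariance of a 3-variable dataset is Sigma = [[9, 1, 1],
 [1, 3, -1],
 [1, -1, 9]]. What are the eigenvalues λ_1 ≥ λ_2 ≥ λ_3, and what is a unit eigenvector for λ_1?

Step 1 — characteristic polynomial p(λ) = det(λI - Sigma) = λ³ - tr·λ² + c_1·λ - det, where tr = trace, c_1 = sum of the principal 2×2 minors, det = det(Sigma):
  tr = 9 + 3 + 9 = 21,
  c_1 = (9·3 - (1)²) + (9·9 - (1)²) + (3·9 - (-1)²) = 26 + 80 + 26 = 132,
  det = 9·(3·9 - (-1)²) - (1)·((1)·9 - (-1)·(1)) + (1)·((1)·(-1) - 3·(1)) = 9·(26) - (1)·(10) + (1)·(-4) = 220.
  So p(λ) = λ³ - 21λ² + 132λ - 220.
Step 2 — look for an integer root (rational root theorem: any rational root is an integer divisor of 220). Testing λ = 10:
  p(10) = 1000 - 2100 + 1320 - 220 = 0  ✓
  Dividing out (λ - 10): p(λ) = (λ - 10)(λ² - 11λ + 22).
Step 3 — remaining eigenvalues from the quadratic λ² - 11λ + 22 = 0:
  Δ = 11² - 4·22 = 121 - 88 = 33,  λ = (11 ± √33)/2 = (11 ± 5.7446)/2 ≈ 8.3723 or 2.6277.
  Sorted: λ_1 = 10,  λ_2 = 8.3723,  λ_3 = 2.6277  (check: sum = 21 = tr ✓).

Step 4 — unit eigenvector for λ_1 = 10: v spans the null space of (Sigma - λ_1 I), whose rows are
  r_1 = (-1, 1, 1),  r_2 = (1, -7, -1),  r_3 = (1, -1, -1).
  v is orthogonal to every row, so take v ∝ r_1 × r_2 = ((1)·(-1) - (1)·(-7), (1)·(1) - (-1)·(-1), (-1)·(-7) - (1)·(1)) = (6, 0, 6).
  Rescale (divide by 6): u = (1, 0, 1).
  ||u|| = √((1)² + (0)² + (1)²) = √(2) ≈ 1.4142,  v_1 = u/||u|| ≈ (0.7071, 0, 0.7071) (||v_1|| = 1).

λ_1 = 10,  λ_2 = 8.3723,  λ_3 = 2.6277;  v_1 ≈ (0.7071, 0, 0.7071)


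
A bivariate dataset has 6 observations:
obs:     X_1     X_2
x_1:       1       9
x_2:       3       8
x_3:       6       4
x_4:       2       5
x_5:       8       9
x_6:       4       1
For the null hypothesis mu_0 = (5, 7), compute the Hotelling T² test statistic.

Step 1 — sample mean vector:
  mean(X_1) = (1 + 3 + 6 + 2 + 8 + 4) / 6 = 24/6 = 4
  mean(X_2) = (9 + 8 + 4 + 5 + 9 + 1) / 6 = 36/6 = 6
  x̄ = (4, 6),  deviation x̄ - mu_0 = (4, 6) - (5, 7) = (-1, -1).

Step 2 — sample covariance matrix, S[i,j] = (1/(n-1)) · Σ_k (x_{k,i} - mean_i) · (x_{k,j} - mean_j), divisor n-1 = 5:
  S[X_1,X_1] = ((-3)·(-3) + (-1)·(-1) + (2)·(2) + (-2)·(-2) + (4)·(4) + (0)·(0)) / 5 = 34/5 = 6.8
  S[X_1,X_2] = ((-3)·(3) + (-1)·(2) + (2)·(-2) + (-2)·(-1) + (4)·(3) + (0)·(-5)) / 5 = -1/5 = -0.2
  S[X_2,X_2] = ((3)·(3) + (2)·(2) + (-2)·(-2) + (-1)·(-1) + (3)·(3) + (-5)·(-5)) / 5 = 52/5 = 10.4
  S = [[6.8, -0.2],
 [-0.2, 10.4]].

Step 3 — invert S. det(S) = 6.8·10.4 - (-0.2)² = 70.68.
  S^{-1} = (1/det) · [[d, -b], [-b, a]] = [[0.1471, 0.0028],
 [0.0028, 0.0962]].

Step 4 — quadratic form (x̄ - mu_0)^T · S^{-1} · (x̄ - mu_0):
  S^{-1} · (x̄ - mu_0) = (-0.15, -0.099),
  (x̄ - mu_0)^T · [...] = (-1)·(-0.15) + (-1)·(-0.099) = 0.249.

Step 5 — scale by n: T² = 6 · 0.249 = 1.4941.

T² ≈ 1.4941


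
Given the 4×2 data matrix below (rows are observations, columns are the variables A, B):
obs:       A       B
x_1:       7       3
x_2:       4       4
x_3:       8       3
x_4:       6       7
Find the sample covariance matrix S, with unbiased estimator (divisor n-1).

Step 1 — column means:
  mean(A) = (7 + 4 + 8 + 6) / 4 = 25/4 = 6.25
  mean(B) = (3 + 4 + 3 + 7) / 4 = 17/4 = 4.25

Step 2 — sample covariance S[i,j] = (1/(n-1)) · Σ_k (x_{k,i} - mean_i) · (x_{k,j} - mean_j), with n-1 = 3.
  S[A,A] = ((0.75)·(0.75) + (-2.25)·(-2.25) + (1.75)·(1.75) + (-0.25)·(-0.25)) / 3 = 8.75/3 = 2.9167
  S[A,B] = ((0.75)·(-1.25) + (-2.25)·(-0.25) + (1.75)·(-1.25) + (-0.25)·(2.75)) / 3 = -3.25/3 = -1.0833
  S[B,B] = ((-1.25)·(-1.25) + (-0.25)·(-0.25) + (-1.25)·(-1.25) + (2.75)·(2.75)) / 3 = 10.75/3 = 3.5833

S is symmetric (S[j,i] = S[i,j]). Assembling:

S = [[2.9167, -1.0833],
 [-1.0833, 3.5833]]


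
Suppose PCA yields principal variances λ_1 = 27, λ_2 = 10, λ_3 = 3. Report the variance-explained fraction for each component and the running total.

Step 1 — total variance = trace(Sigma) = Σ λ_i = 27 + 10 + 3 = 40.

Step 2 — fraction explained by component i = λ_i / Σ λ:
  PC1: 27/40 = 0.675
  PC2: 10/40 = 0.25
  PC3: 3/40 = 0.075

Step 3 — cumulative fraction after k components = (λ_1 + ... + λ_k) / Σ λ:
  k = 1: 27/40 = 0.675
  k = 2: (27 + 10)/40 = 37/40 = 0.925
  k = 3: (27 + 10 + 3)/40 = 40/40 = 1

Summary (fraction, with percent):

explained: PC1 0.675 (67.5%), PC2 0.25 (25%), PC3 0.075 (7.5%);  cumulative: 0.675, 0.925, 1


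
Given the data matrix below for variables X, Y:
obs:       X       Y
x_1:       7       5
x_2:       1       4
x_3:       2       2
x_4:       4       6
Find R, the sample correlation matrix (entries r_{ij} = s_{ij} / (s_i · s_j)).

Step 1 — column means:
  mean(X) = (7 + 1 + 2 + 4) / 4 = 14/4 = 3.5
  mean(Y) = (5 + 4 + 2 + 6) / 4 = 17/4 = 4.25

Step 2 — sample variances and covariances s[i,j] = (1/(n-1)) · Σ_k (x_{k,i} - mean_i) · (x_{k,j} - mean_j), with n-1 = 3:
  s[X,X] = ((3.5)·(3.5) + (-2.5)·(-2.5) + (-1.5)·(-1.5) + (0.5)·(0.5)) / 3 = 21/3 = 7
  s[X,Y] = ((3.5)·(0.75) + (-2.5)·(-0.25) + (-1.5)·(-2.25) + (0.5)·(1.75)) / 3 = 7.5/3 = 2.5
  s[Y,Y] = ((0.75)·(0.75) + (-0.25)·(-0.25) + (-2.25)·(-2.25) + (1.75)·(1.75)) / 3 = 8.75/3 = 2.9167
  Sample standard deviations s_i = √(s[i,i]):
  s(X) = √(7) = 2.6458
  s(Y) = √(2.9167) = 1.7078

Step 3 — r_{ij} = s_{ij} / (s_i · s_j):
  r[X,X] = 1 (diagonal).
  r[X,Y] = 2.5 / (2.6458 · 1.7078) = 2.5 / 4.5185 = 0.5533
  r[Y,Y] = 1 (diagonal).

R is symmetric with unit diagonal. Assembling:

R = [[1, 0.5533],
 [0.5533, 1]]


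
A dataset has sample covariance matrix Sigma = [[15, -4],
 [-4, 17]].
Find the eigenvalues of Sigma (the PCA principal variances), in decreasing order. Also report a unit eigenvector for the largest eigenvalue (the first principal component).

Step 1 — characteristic polynomial of 2×2 Sigma:
  det(Sigma - λI) = λ² - trace · λ + det = 0.
  trace = 15 + 17 = 32, det = 15·17 - (-4)² = 239.
Step 2 — discriminant:
  Δ = trace² - 4·det = 1024 - 956 = 68.
Step 3 — eigenvalues:
  λ = (trace ± √Δ)/2 = (32 ± 8.2462)/2,
  λ_1 = 20.1231,  λ_2 = 11.8769.

Step 4 — unit eigenvector for λ_1: solve (Sigma - λ_1 I)v = 0. First row:
  (15 - 20.1231)·v_x + (-4)·v_y = 0, i.e. (-5.1231)·v_x + (-4)·v_y = 0,
  so v ∝ (b, λ_1 - a) = (-4, 5.1231); multiply by -1 so the first entry is positive: u = (4, -5.1231).
  ||u|| = √((4)² + (-5.1231)²) = √(42.2462) ≈ 6.4997,
  v_1 = u/||u|| ≈ (0.6154, -0.7882) (||v_1|| = 1).

λ_1 = 20.1231,  λ_2 = 11.8769;  v_1 ≈ (0.6154, -0.7882)


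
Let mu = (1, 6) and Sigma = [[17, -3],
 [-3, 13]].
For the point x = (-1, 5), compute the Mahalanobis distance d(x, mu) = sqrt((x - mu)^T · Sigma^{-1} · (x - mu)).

Step 1 — centre the observation: (x - mu) = (-2, -1).

Step 2 — invert Sigma. det(Sigma) = 17·13 - (-3)² = 212.
  Sigma^{-1} = (1/det) · [[d, -b], [-b, a]] = [[0.0613, 0.0142],
 [0.0142, 0.0802]].

Step 3 — form the quadratic (x - mu)^T · Sigma^{-1} · (x - mu):
  Sigma^{-1} · (x - mu) = (-0.1368, -0.1085).
  (x - mu)^T · [Sigma^{-1} · (x - mu)] = (-2)·(-0.1368) + (-1)·(-0.1085) = 0.3821.

Step 4 — take square root: d = √(0.3821) ≈ 0.6181.

d(x, mu) = √(0.3821) ≈ 0.6181


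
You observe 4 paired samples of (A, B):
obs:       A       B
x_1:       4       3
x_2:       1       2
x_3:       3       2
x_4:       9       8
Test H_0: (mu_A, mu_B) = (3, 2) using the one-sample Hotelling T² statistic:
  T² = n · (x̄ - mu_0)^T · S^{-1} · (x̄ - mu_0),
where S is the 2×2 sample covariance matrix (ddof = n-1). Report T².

Step 1 — sample mean vector:
  mean(A) = (4 + 1 + 3 + 9) / 4 = 17/4 = 4.25
  mean(B) = (3 + 2 + 2 + 8) / 4 = 15/4 = 3.75
  x̄ = (4.25, 3.75),  deviation x̄ - mu_0 = (4.25, 3.75) - (3, 2) = (1.25, 1.75).

Step 2 — sample covariance matrix, S[i,j] = (1/(n-1)) · Σ_k (x_{k,i} - mean_i) · (x_{k,j} - mean_j), divisor n-1 = 3:
  S[A,A] = ((-0.25)·(-0.25) + (-3.25)·(-3.25) + (-1.25)·(-1.25) + (4.75)·(4.75)) / 3 = 34.75/3 = 11.5833
  S[A,B] = ((-0.25)·(-0.75) + (-3.25)·(-1.75) + (-1.25)·(-1.75) + (4.75)·(4.25)) / 3 = 28.25/3 = 9.4167
  S[B,B] = ((-0.75)·(-0.75) + (-1.75)·(-1.75) + (-1.75)·(-1.75) + (4.25)·(4.25)) / 3 = 24.75/3 = 8.25
  S = [[11.5833, 9.4167],
 [9.4167, 8.25]].

Step 3 — invert S. det(S) = 11.5833·8.25 - (9.4167)² = 6.8889.
  S^{-1} = (1/det) · [[d, -b], [-b, a]] = [[1.1976, -1.3669],
 [-1.3669, 1.6815]].

Step 4 — quadratic form (x̄ - mu_0)^T · S^{-1} · (x̄ - mu_0):
  S^{-1} · (x̄ - mu_0) = (-0.8952, 1.2339),
  (x̄ - mu_0)^T · [...] = (1.25)·(-0.8952) + (1.75)·(1.2339) = 1.0403.

Step 5 — scale by n: T² = 4 · 1.0403 = 4.1613.

T² ≈ 4.1613


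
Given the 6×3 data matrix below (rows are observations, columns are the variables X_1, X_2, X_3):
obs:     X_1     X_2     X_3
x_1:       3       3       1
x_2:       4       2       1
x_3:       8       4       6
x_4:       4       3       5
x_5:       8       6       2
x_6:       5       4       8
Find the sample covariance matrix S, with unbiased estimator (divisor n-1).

Step 1 — column means:
  mean(X_1) = (3 + 4 + 8 + 4 + 8 + 5) / 6 = 32/6 = 5.3333
  mean(X_2) = (3 + 2 + 4 + 3 + 6 + 4) / 6 = 22/6 = 3.6667
  mean(X_3) = (1 + 1 + 6 + 5 + 2 + 8) / 6 = 23/6 = 3.8333

Step 2 — sample covariance S[i,j] = (1/(n-1)) · Σ_k (x_{k,i} - mean_i) · (x_{k,j} - mean_j), with n-1 = 5.
  S[X_1,X_1] = ((-2.3333)·(-2.3333) + (-1.3333)·(-1.3333) + (2.6667)·(2.6667) + (-1.3333)·(-1.3333) + (2.6667)·(2.6667) + (-0.3333)·(-0.3333)) / 5 = 23.3333/5 = 4.6667
  S[X_1,X_2] = ((-2.3333)·(-0.6667) + (-1.3333)·(-1.6667) + (2.6667)·(0.3333) + (-1.3333)·(-0.6667) + (2.6667)·(2.3333) + (-0.3333)·(0.3333)) / 5 = 11.6667/5 = 2.3333
  S[X_1,X_3] = ((-2.3333)·(-2.8333) + (-1.3333)·(-2.8333) + (2.6667)·(2.1667) + (-1.3333)·(1.1667) + (2.6667)·(-1.8333) + (-0.3333)·(4.1667)) / 5 = 8.3333/5 = 1.6667
  S[X_2,X_2] = ((-0.6667)·(-0.6667) + (-1.6667)·(-1.6667) + (0.3333)·(0.3333) + (-0.6667)·(-0.6667) + (2.3333)·(2.3333) + (0.3333)·(0.3333)) / 5 = 9.3333/5 = 1.8667
  S[X_2,X_3] = ((-0.6667)·(-2.8333) + (-1.6667)·(-2.8333) + (0.3333)·(2.1667) + (-0.6667)·(1.1667) + (2.3333)·(-1.8333) + (0.3333)·(4.1667)) / 5 = 3.6667/5 = 0.7333
  S[X_3,X_3] = ((-2.8333)·(-2.8333) + (-2.8333)·(-2.8333) + (2.1667)·(2.1667) + (1.1667)·(1.1667) + (-1.8333)·(-1.8333) + (4.1667)·(4.1667)) / 5 = 42.8333/5 = 8.5667

S is symmetric (S[j,i] = S[i,j]). Assembling:

S = [[4.6667, 2.3333, 1.6667],
 [2.3333, 1.8667, 0.7333],
 [1.6667, 0.7333, 8.5667]]


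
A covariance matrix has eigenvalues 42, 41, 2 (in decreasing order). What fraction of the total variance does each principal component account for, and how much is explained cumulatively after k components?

Step 1 — total variance = trace(Sigma) = Σ λ_i = 42 + 41 + 2 = 85.

Step 2 — fraction explained by component i = λ_i / Σ λ:
  PC1: 42/85 = 0.4941
  PC2: 41/85 = 0.4824
  PC3: 2/85 = 0.0235

Step 3 — cumulative fraction after k components = (λ_1 + ... + λ_k) / Σ λ:
  k = 1: 42/85 = 0.4941
  k = 2: (42 + 41)/85 = 83/85 = 0.9765
  k = 3: (42 + 41 + 2)/85 = 85/85 = 1

Summary (fraction, with percent):

explained: PC1 0.4941 (49.41%), PC2 0.4824 (48.24%), PC3 0.0235 (2.35%);  cumulative: 0.4941, 0.9765, 1


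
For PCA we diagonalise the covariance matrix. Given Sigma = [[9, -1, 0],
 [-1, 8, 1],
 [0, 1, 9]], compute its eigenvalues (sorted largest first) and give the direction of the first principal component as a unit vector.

Step 1 — characteristic polynomial p(λ) = det(λI - Sigma) = λ³ - tr·λ² + c_1·λ - det, where tr = trace, c_1 = sum of the principal 2×2 minors, det = det(Sigma):
  tr = 9 + 8 + 9 = 26,
  c_1 = (9·8 - (-1)²) + (9·9 - (0)²) + (8·9 - (1)²) = 71 + 81 + 71 = 223,
  det = 9·(8·9 - (1)²) - (-1)·((-1)·9 - (1)·(0)) + (0)·((-1)·(1) - 8·(0)) = 9·(71) - (-1)·(-9) + (0)·(-1) = 630.
  So p(λ) = λ³ - 26λ² + 223λ - 630.
Step 2 — look for an integer root (rational root theorem: any rational root is an integer divisor of 630). Testing λ = 7:
  p(7) = 343 - 1274 + 1561 - 630 = 0  ✓
  Dividing out (λ - 7): p(λ) = (λ - 7)(λ² - 19λ + 90).
Step 3 — remaining eigenvalues from the quadratic λ² - 19λ + 90 = 0:
  Δ = 19² - 4·90 = 361 - 360 = 1,  λ = (19 ± √1)/2 = (19 ± 1)/2 = 10 or 9.
  Sorted: λ_1 = 10,  λ_2 = 9,  λ_3 = 7  (check: sum = 26 = tr ✓).

Step 4 — unit eigenvector for λ_1 = 10: v spans the null space of (Sigma - λ_1 I), whose rows are
  r_1 = (-1, -1, 0),  r_2 = (-1, -2, 1),  r_3 = (0, 1, -1).
  v is orthogonal to every row, so take v ∝ r_1 × r_2 = ((-1)·(1) - (0)·(-2), (0)·(-1) - (-1)·(1), (-1)·(-2) - (-1)·(-1)) = (-1, 1, 1).
  Rescale (multiply by -1 so the first nonzero entry is positive): u = (1, -1, -1).
  ||u|| = √((1)² + (-1)² + (-1)²) = √(3) ≈ 1.7321,  v_1 = u/||u|| ≈ (0.5774, -0.5774, -0.5774) (||v_1|| = 1).

λ_1 = 10,  λ_2 = 9,  λ_3 = 7;  v_1 ≈ (0.5774, -0.5774, -0.5774)


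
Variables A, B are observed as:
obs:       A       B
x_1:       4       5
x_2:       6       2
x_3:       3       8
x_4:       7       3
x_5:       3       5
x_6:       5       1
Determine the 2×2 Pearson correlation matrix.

Step 1 — column means:
  mean(A) = (4 + 6 + 3 + 7 + 3 + 5) / 6 = 28/6 = 4.6667
  mean(B) = (5 + 2 + 8 + 3 + 5 + 1) / 6 = 24/6 = 4

Step 2 — sample variances and covariances s[i,j] = (1/(n-1)) · Σ_k (x_{k,i} - mean_i) · (x_{k,j} - mean_j), with n-1 = 5:
  s[A,A] = ((-0.6667)·(-0.6667) + (1.3333)·(1.3333) + (-1.6667)·(-1.6667) + (2.3333)·(2.3333) + (-1.6667)·(-1.6667) + (0.3333)·(0.3333)) / 5 = 13.3333/5 = 2.6667
  s[A,B] = ((-0.6667)·(1) + (1.3333)·(-2) + (-1.6667)·(4) + (2.3333)·(-1) + (-1.6667)·(1) + (0.3333)·(-3)) / 5 = -15/5 = -3
  s[B,B] = ((1)·(1) + (-2)·(-2) + (4)·(4) + (-1)·(-1) + (1)·(1) + (-3)·(-3)) / 5 = 32/5 = 6.4
  Sample standard deviations s_i = √(s[i,i]):
  s(A) = √(2.6667) = 1.633
  s(B) = √(6.4) = 2.5298

Step 3 — r_{ij} = s_{ij} / (s_i · s_j):
  r[A,A] = 1 (diagonal).
  r[A,B] = -3 / (1.633 · 2.5298) = -3 / 4.1312 = -0.7262
  r[B,B] = 1 (diagonal).

R is symmetric with unit diagonal. Assembling:

R = [[1, -0.7262],
 [-0.7262, 1]]


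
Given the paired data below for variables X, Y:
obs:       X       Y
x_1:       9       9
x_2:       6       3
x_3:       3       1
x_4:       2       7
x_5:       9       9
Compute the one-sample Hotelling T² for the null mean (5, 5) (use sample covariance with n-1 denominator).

Step 1 — sample mean vector:
  mean(X) = (9 + 6 + 3 + 2 + 9) / 5 = 29/5 = 5.8
  mean(Y) = (9 + 3 + 1 + 7 + 9) / 5 = 29/5 = 5.8
  x̄ = (5.8, 5.8),  deviation x̄ - mu_0 = (5.8, 5.8) - (5, 5) = (0.8, 0.8).

Step 2 — sample covariance matrix, S[i,j] = (1/(n-1)) · Σ_k (x_{k,i} - mean_i) · (x_{k,j} - mean_j), divisor n-1 = 4:
  S[X,X] = ((3.2)·(3.2) + (0.2)·(0.2) + (-2.8)·(-2.8) + (-3.8)·(-3.8) + (3.2)·(3.2)) / 4 = 42.8/4 = 10.7
  S[X,Y] = ((3.2)·(3.2) + (0.2)·(-2.8) + (-2.8)·(-4.8) + (-3.8)·(1.2) + (3.2)·(3.2)) / 4 = 28.8/4 = 7.2
  S[Y,Y] = ((3.2)·(3.2) + (-2.8)·(-2.8) + (-4.8)·(-4.8) + (1.2)·(1.2) + (3.2)·(3.2)) / 4 = 52.8/4 = 13.2
  S = [[10.7, 7.2],
 [7.2, 13.2]].

Step 3 — invert S. det(S) = 10.7·13.2 - (7.2)² = 89.4.
  S^{-1} = (1/det) · [[d, -b], [-b, a]] = [[0.1477, -0.0805],
 [-0.0805, 0.1197]].

Step 4 — quadratic form (x̄ - mu_0)^T · S^{-1} · (x̄ - mu_0):
  S^{-1} · (x̄ - mu_0) = (0.0537, 0.0313),
  (x̄ - mu_0)^T · [...] = (0.8)·(0.0537) + (0.8)·(0.0313) = 0.068.

Step 5 — scale by n: T² = 5 · 0.068 = 0.34.

T² ≈ 0.34


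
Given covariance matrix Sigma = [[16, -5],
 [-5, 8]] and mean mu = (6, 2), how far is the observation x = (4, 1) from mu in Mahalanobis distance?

Step 1 — centre the observation: (x - mu) = (-2, -1).

Step 2 — invert Sigma. det(Sigma) = 16·8 - (-5)² = 103.
  Sigma^{-1} = (1/det) · [[d, -b], [-b, a]] = [[0.0777, 0.0485],
 [0.0485, 0.1553]].

Step 3 — form the quadratic (x - mu)^T · Sigma^{-1} · (x - mu):
  Sigma^{-1} · (x - mu) = (-0.2039, -0.2524).
  (x - mu)^T · [Sigma^{-1} · (x - mu)] = (-2)·(-0.2039) + (-1)·(-0.2524) = 0.6602.

Step 4 — take square root: d = √(0.6602) ≈ 0.8125.

d(x, mu) = √(0.6602) ≈ 0.8125


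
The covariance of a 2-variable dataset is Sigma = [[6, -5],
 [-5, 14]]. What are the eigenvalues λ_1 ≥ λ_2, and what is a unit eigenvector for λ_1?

Step 1 — characteristic polynomial of 2×2 Sigma:
  det(Sigma - λI) = λ² - trace · λ + det = 0.
  trace = 6 + 14 = 20, det = 6·14 - (-5)² = 59.
Step 2 — discriminant:
  Δ = trace² - 4·det = 400 - 236 = 164.
Step 3 — eigenvalues:
  λ = (trace ± √Δ)/2 = (20 ± 12.8062)/2,
  λ_1 = 16.4031,  λ_2 = 3.5969.

Step 4 — unit eigenvector for λ_1: solve (Sigma - λ_1 I)v = 0. First row:
  (6 - 16.4031)·v_x + (-5)·v_y = 0, i.e. (-10.4031)·v_x + (-5)·v_y = 0,
  so v ∝ (b, λ_1 - a) = (-5, 10.4031); multiply by -1 so the first entry is positive: u = (5, -10.4031).
  ||u|| = √((5)² + (-10.4031)²) = √(133.225) ≈ 11.5423,
  v_1 = u/||u|| ≈ (0.4332, -0.9013) (||v_1|| = 1).

λ_1 = 16.4031,  λ_2 = 3.5969;  v_1 ≈ (0.4332, -0.9013)


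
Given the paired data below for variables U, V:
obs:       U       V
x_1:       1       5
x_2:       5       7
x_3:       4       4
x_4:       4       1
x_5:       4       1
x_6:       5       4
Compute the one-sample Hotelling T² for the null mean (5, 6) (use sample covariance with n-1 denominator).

Step 1 — sample mean vector:
  mean(U) = (1 + 5 + 4 + 4 + 4 + 5) / 6 = 23/6 = 3.8333
  mean(V) = (5 + 7 + 4 + 1 + 1 + 4) / 6 = 22/6 = 3.6667
  x̄ = (3.8333, 3.6667),  deviation x̄ - mu_0 = (3.8333, 3.6667) - (5, 6) = (-1.1667, -2.3333).

Step 2 — sample covariance matrix, S[i,j] = (1/(n-1)) · Σ_k (x_{k,i} - mean_i) · (x_{k,j} - mean_j), divisor n-1 = 5:
  S[U,U] = ((-2.8333)·(-2.8333) + (1.1667)·(1.1667) + (0.1667)·(0.1667) + (0.1667)·(0.1667) + (0.1667)·(0.1667) + (1.1667)·(1.1667)) / 5 = 10.8333/5 = 2.1667
  S[U,V] = ((-2.8333)·(1.3333) + (1.1667)·(3.3333) + (0.1667)·(0.3333) + (0.1667)·(-2.6667) + (0.1667)·(-2.6667) + (1.1667)·(0.3333)) / 5 = -0.3333/5 = -0.0667
  S[V,V] = ((1.3333)·(1.3333) + (3.3333)·(3.3333) + (0.3333)·(0.3333) + (-2.6667)·(-2.6667) + (-2.6667)·(-2.6667) + (0.3333)·(0.3333)) / 5 = 27.3333/5 = 5.4667
  S = [[2.1667, -0.0667],
 [-0.0667, 5.4667]].

Step 3 — invert S. det(S) = 2.1667·5.4667 - (-0.0667)² = 11.84.
  S^{-1} = (1/det) · [[d, -b], [-b, a]] = [[0.4617, 0.0056],
 [0.0056, 0.183]].

Step 4 — quadratic form (x̄ - mu_0)^T · S^{-1} · (x̄ - mu_0):
  S^{-1} · (x̄ - mu_0) = (-0.5518, -0.4336),
  (x̄ - mu_0)^T · [...] = (-1.1667)·(-0.5518) + (-2.3333)·(-0.4336) = 1.6554.

Step 5 — scale by n: T² = 6 · 1.6554 = 9.9324.

T² ≈ 9.9324


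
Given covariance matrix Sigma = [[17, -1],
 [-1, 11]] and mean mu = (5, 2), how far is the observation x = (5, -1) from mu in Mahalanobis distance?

Step 1 — centre the observation: (x - mu) = (0, -3).

Step 2 — invert Sigma. det(Sigma) = 17·11 - (-1)² = 186.
  Sigma^{-1} = (1/det) · [[d, -b], [-b, a]] = [[0.0591, 0.0054],
 [0.0054, 0.0914]].

Step 3 — form the quadratic (x - mu)^T · Sigma^{-1} · (x - mu):
  Sigma^{-1} · (x - mu) = (-0.0161, -0.2742).
  (x - mu)^T · [Sigma^{-1} · (x - mu)] = (0)·(-0.0161) + (-3)·(-0.2742) = 0.8226.

Step 4 — take square root: d = √(0.8226) ≈ 0.907.

d(x, mu) = √(0.8226) ≈ 0.907


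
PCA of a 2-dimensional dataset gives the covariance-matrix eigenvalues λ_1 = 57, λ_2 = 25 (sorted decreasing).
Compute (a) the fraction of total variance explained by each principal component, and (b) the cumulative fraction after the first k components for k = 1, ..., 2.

Step 1 — total variance = trace(Sigma) = Σ λ_i = 57 + 25 = 82.

Step 2 — fraction explained by component i = λ_i / Σ λ:
  PC1: 57/82 = 0.6951
  PC2: 25/82 = 0.3049

Step 3 — cumulative fraction after k components = (λ_1 + ... + λ_k) / Σ λ:
  k = 1: 57/82 = 0.6951
  k = 2: (57 + 25)/82 = 82/82 = 1

Summary (fraction, with percent):

explained: PC1 0.6951 (69.51%), PC2 0.3049 (30.49%);  cumulative: 0.6951, 1


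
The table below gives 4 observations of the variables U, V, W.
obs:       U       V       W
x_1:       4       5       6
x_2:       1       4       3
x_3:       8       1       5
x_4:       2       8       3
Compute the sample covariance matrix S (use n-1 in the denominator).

Step 1 — column means:
  mean(U) = (4 + 1 + 8 + 2) / 4 = 15/4 = 3.75
  mean(V) = (5 + 4 + 1 + 8) / 4 = 18/4 = 4.5
  mean(W) = (6 + 3 + 5 + 3) / 4 = 17/4 = 4.25

Step 2 — sample covariance S[i,j] = (1/(n-1)) · Σ_k (x_{k,i} - mean_i) · (x_{k,j} - mean_j), with n-1 = 3.
  S[U,U] = ((0.25)·(0.25) + (-2.75)·(-2.75) + (4.25)·(4.25) + (-1.75)·(-1.75)) / 3 = 28.75/3 = 9.5833
  S[U,V] = ((0.25)·(0.5) + (-2.75)·(-0.5) + (4.25)·(-3.5) + (-1.75)·(3.5)) / 3 = -19.5/3 = -6.5
  S[U,W] = ((0.25)·(1.75) + (-2.75)·(-1.25) + (4.25)·(0.75) + (-1.75)·(-1.25)) / 3 = 9.25/3 = 3.0833
  S[V,V] = ((0.5)·(0.5) + (-0.5)·(-0.5) + (-3.5)·(-3.5) + (3.5)·(3.5)) / 3 = 25/3 = 8.3333
  S[V,W] = ((0.5)·(1.75) + (-0.5)·(-1.25) + (-3.5)·(0.75) + (3.5)·(-1.25)) / 3 = -5.5/3 = -1.8333
  S[W,W] = ((1.75)·(1.75) + (-1.25)·(-1.25) + (0.75)·(0.75) + (-1.25)·(-1.25)) / 3 = 6.75/3 = 2.25

S is symmetric (S[j,i] = S[i,j]). Assembling:

S = [[9.5833, -6.5, 3.0833],
 [-6.5, 8.3333, -1.8333],
 [3.0833, -1.8333, 2.25]]


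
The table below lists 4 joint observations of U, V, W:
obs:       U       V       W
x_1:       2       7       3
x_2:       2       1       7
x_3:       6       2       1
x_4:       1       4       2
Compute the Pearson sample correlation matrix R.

Step 1 — column means:
  mean(U) = (2 + 2 + 6 + 1) / 4 = 11/4 = 2.75
  mean(V) = (7 + 1 + 2 + 4) / 4 = 14/4 = 3.5
  mean(W) = (3 + 7 + 1 + 2) / 4 = 13/4 = 3.25

Step 2 — sample variances and covariances s[i,j] = (1/(n-1)) · Σ_k (x_{k,i} - mean_i) · (x_{k,j} - mean_j), with n-1 = 3:
  s[U,U] = ((-0.75)·(-0.75) + (-0.75)·(-0.75) + (3.25)·(3.25) + (-1.75)·(-1.75)) / 3 = 14.75/3 = 4.9167
  s[U,V] = ((-0.75)·(3.5) + (-0.75)·(-2.5) + (3.25)·(-1.5) + (-1.75)·(0.5)) / 3 = -6.5/3 = -2.1667
  s[U,W] = ((-0.75)·(-0.25) + (-0.75)·(3.75) + (3.25)·(-2.25) + (-1.75)·(-1.25)) / 3 = -7.75/3 = -2.5833
  s[V,V] = ((3.5)·(3.5) + (-2.5)·(-2.5) + (-1.5)·(-1.5) + (0.5)·(0.5)) / 3 = 21/3 = 7
  s[V,W] = ((3.5)·(-0.25) + (-2.5)·(3.75) + (-1.5)·(-2.25) + (0.5)·(-1.25)) / 3 = -7.5/3 = -2.5
  s[W,W] = ((-0.25)·(-0.25) + (3.75)·(3.75) + (-2.25)·(-2.25) + (-1.25)·(-1.25)) / 3 = 20.75/3 = 6.9167
  Sample standard deviations s_i = √(s[i,i]):
  s(U) = √(4.9167) = 2.2174
  s(V) = √(7) = 2.6458
  s(W) = √(6.9167) = 2.63

Step 3 — r_{ij} = s_{ij} / (s_i · s_j):
  r[U,U] = 1 (diagonal).
  r[U,V] = -2.1667 / (2.2174 · 2.6458) = -2.1667 / 5.8666 = -0.3693
  r[U,W] = -2.5833 / (2.2174 · 2.63) = -2.5833 / 5.8315 = -0.443
  r[V,V] = 1 (diagonal).
  r[V,W] = -2.5 / (2.6458 · 2.63) = -2.5 / 6.9582 = -0.3593
  r[W,W] = 1 (diagonal).

R is symmetric with unit diagonal. Assembling:

R = [[1, -0.3693, -0.443],
 [-0.3693, 1, -0.3593],
 [-0.443, -0.3593, 1]]


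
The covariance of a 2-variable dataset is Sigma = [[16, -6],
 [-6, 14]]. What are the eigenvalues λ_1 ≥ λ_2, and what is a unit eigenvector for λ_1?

Step 1 — characteristic polynomial of 2×2 Sigma:
  det(Sigma - λI) = λ² - trace · λ + det = 0.
  trace = 16 + 14 = 30, det = 16·14 - (-6)² = 188.
Step 2 — discriminant:
  Δ = trace² - 4·det = 900 - 752 = 148.
Step 3 — eigenvalues:
  λ = (trace ± √Δ)/2 = (30 ± 12.1655)/2,
  λ_1 = 21.0828,  λ_2 = 8.9172.

Step 4 — unit eigenvector for λ_1: solve (Sigma - λ_1 I)v = 0. First row:
  (16 - 21.0828)·v_x + (-6)·v_y = 0, i.e. (-5.0828)·v_x + (-6)·v_y = 0,
  so v ∝ (b, λ_1 - a) = (-6, 5.0828); multiply by -1 so the first entry is positive: u = (6, -5.0828).
  ||u|| = √((6)² + (-5.0828)²) = √(61.8345) ≈ 7.8635,
  v_1 = u/||u|| ≈ (0.763, -0.6464) (||v_1|| = 1).

λ_1 = 21.0828,  λ_2 = 8.9172;  v_1 ≈ (0.763, -0.6464)


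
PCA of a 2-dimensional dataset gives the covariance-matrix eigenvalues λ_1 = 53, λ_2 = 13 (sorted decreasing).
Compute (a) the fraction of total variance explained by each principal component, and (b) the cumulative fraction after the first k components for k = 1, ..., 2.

Step 1 — total variance = trace(Sigma) = Σ λ_i = 53 + 13 = 66.

Step 2 — fraction explained by component i = λ_i / Σ λ:
  PC1: 53/66 = 0.803
  PC2: 13/66 = 0.197

Step 3 — cumulative fraction after k components = (λ_1 + ... + λ_k) / Σ λ:
  k = 1: 53/66 = 0.803
  k = 2: (53 + 13)/66 = 66/66 = 1

Summary (fraction, with percent):

explained: PC1 0.803 (80.3%), PC2 0.197 (19.7%);  cumulative: 0.803, 1


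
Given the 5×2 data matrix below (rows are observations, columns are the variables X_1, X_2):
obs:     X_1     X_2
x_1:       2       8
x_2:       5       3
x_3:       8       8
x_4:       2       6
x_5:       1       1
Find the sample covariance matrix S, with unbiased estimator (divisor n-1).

Step 1 — column means:
  mean(X_1) = (2 + 5 + 8 + 2 + 1) / 5 = 18/5 = 3.6
  mean(X_2) = (8 + 3 + 8 + 6 + 1) / 5 = 26/5 = 5.2

Step 2 — sample covariance S[i,j] = (1/(n-1)) · Σ_k (x_{k,i} - mean_i) · (x_{k,j} - mean_j), with n-1 = 4.
  S[X_1,X_1] = ((-1.6)·(-1.6) + (1.4)·(1.4) + (4.4)·(4.4) + (-1.6)·(-1.6) + (-2.6)·(-2.6)) / 4 = 33.2/4 = 8.3
  S[X_1,X_2] = ((-1.6)·(2.8) + (1.4)·(-2.2) + (4.4)·(2.8) + (-1.6)·(0.8) + (-2.6)·(-4.2)) / 4 = 14.4/4 = 3.6
  S[X_2,X_2] = ((2.8)·(2.8) + (-2.2)·(-2.2) + (2.8)·(2.8) + (0.8)·(0.8) + (-4.2)·(-4.2)) / 4 = 38.8/4 = 9.7

S is symmetric (S[j,i] = S[i,j]). Assembling:

S = [[8.3, 3.6],
 [3.6, 9.7]]


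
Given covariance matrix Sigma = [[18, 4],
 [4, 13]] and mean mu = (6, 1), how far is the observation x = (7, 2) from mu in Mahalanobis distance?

Step 1 — centre the observation: (x - mu) = (1, 1).

Step 2 — invert Sigma. det(Sigma) = 18·13 - (4)² = 218.
  Sigma^{-1} = (1/det) · [[d, -b], [-b, a]] = [[0.0596, -0.0183],
 [-0.0183, 0.0826]].

Step 3 — form the quadratic (x - mu)^T · Sigma^{-1} · (x - mu):
  Sigma^{-1} · (x - mu) = (0.0413, 0.0642).
  (x - mu)^T · [Sigma^{-1} · (x - mu)] = (1)·(0.0413) + (1)·(0.0642) = 0.1055.

Step 4 — take square root: d = √(0.1055) ≈ 0.3248.

d(x, mu) = √(0.1055) ≈ 0.3248


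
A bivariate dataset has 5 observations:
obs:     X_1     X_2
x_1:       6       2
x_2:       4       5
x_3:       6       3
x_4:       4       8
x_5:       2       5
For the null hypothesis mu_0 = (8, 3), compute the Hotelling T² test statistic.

Step 1 — sample mean vector:
  mean(X_1) = (6 + 4 + 6 + 4 + 2) / 5 = 22/5 = 4.4
  mean(X_2) = (2 + 5 + 3 + 8 + 5) / 5 = 23/5 = 4.6
  x̄ = (4.4, 4.6),  deviation x̄ - mu_0 = (4.4, 4.6) - (8, 3) = (-3.6, 1.6).

Step 2 — sample covariance matrix, S[i,j] = (1/(n-1)) · Σ_k (x_{k,i} - mean_i) · (x_{k,j} - mean_j), divisor n-1 = 4:
  S[X_1,X_1] = ((1.6)·(1.6) + (-0.4)·(-0.4) + (1.6)·(1.6) + (-0.4)·(-0.4) + (-2.4)·(-2.4)) / 4 = 11.2/4 = 2.8
  S[X_1,X_2] = ((1.6)·(-2.6) + (-0.4)·(0.4) + (1.6)·(-1.6) + (-0.4)·(3.4) + (-2.4)·(0.4)) / 4 = -9.2/4 = -2.3
  S[X_2,X_2] = ((-2.6)·(-2.6) + (0.4)·(0.4) + (-1.6)·(-1.6) + (3.4)·(3.4) + (0.4)·(0.4)) / 4 = 21.2/4 = 5.3
  S = [[2.8, -2.3],
 [-2.3, 5.3]].

Step 3 — invert S. det(S) = 2.8·5.3 - (-2.3)² = 9.55.
  S^{-1} = (1/det) · [[d, -b], [-b, a]] = [[0.555, 0.2408],
 [0.2408, 0.2932]].

Step 4 — quadratic form (x̄ - mu_0)^T · S^{-1} · (x̄ - mu_0):
  S^{-1} · (x̄ - mu_0) = (-1.6126, -0.3979),
  (x̄ - mu_0)^T · [...] = (-3.6)·(-1.6126) + (1.6)·(-0.3979) = 5.1686.

Step 5 — scale by n: T² = 5 · 5.1686 = 25.8429.

T² ≈ 25.8429


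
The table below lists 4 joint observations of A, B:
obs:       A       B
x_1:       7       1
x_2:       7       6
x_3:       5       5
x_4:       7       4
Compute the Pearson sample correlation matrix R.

Step 1 — column means:
  mean(A) = (7 + 7 + 5 + 7) / 4 = 26/4 = 6.5
  mean(B) = (1 + 6 + 5 + 4) / 4 = 16/4 = 4

Step 2 — sample variances and covariances s[i,j] = (1/(n-1)) · Σ_k (x_{k,i} - mean_i) · (x_{k,j} - mean_j), with n-1 = 3:
  s[A,A] = ((0.5)·(0.5) + (0.5)·(0.5) + (-1.5)·(-1.5) + (0.5)·(0.5)) / 3 = 3/3 = 1
  s[A,B] = ((0.5)·(-3) + (0.5)·(2) + (-1.5)·(1) + (0.5)·(0)) / 3 = -2/3 = -0.6667
  s[B,B] = ((-3)·(-3) + (2)·(2) + (1)·(1) + (0)·(0)) / 3 = 14/3 = 4.6667
  Sample standard deviations s_i = √(s[i,i]):
  s(A) = √(1) = 1
  s(B) = √(4.6667) = 2.1602

Step 3 — r_{ij} = s_{ij} / (s_i · s_j):
  r[A,A] = 1 (diagonal).
  r[A,B] = -0.6667 / (1 · 2.1602) = -0.6667 / 2.1602 = -0.3086
  r[B,B] = 1 (diagonal).

R is symmetric with unit diagonal. Assembling:

R = [[1, -0.3086],
 [-0.3086, 1]]


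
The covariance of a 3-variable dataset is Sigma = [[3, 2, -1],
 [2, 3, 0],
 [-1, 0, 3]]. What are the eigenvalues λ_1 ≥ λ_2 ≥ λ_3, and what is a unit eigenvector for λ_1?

Step 1 — characteristic polynomial p(λ) = det(λI - Sigma) = λ³ - tr·λ² + c_1·λ - det, where tr = trace, c_1 = sum of the principal 2×2 minors, det = det(Sigma):
  tr = 3 + 3 + 3 = 9,
  c_1 = (3·3 - (2)²) + (3·3 - (-1)²) + (3·3 - (0)²) = 5 + 8 + 9 = 22,
  det = 3·(3·3 - (0)²) - (2)·((2)·3 - (0)·(-1)) + (-1)·((2)·(0) - 3·(-1)) = 3·(9) - (2)·(6) + (-1)·(3) = 12.
  So p(λ) = λ³ - 9λ² + 22λ - 12.
Step 2 — look for an integer root (rational root theorem: any rational root is an integer divisor of 12). Testing λ = 3:
  p(3) = 27 - 81 + 66 - 12 = 0  ✓
  Dividing out (λ - 3): p(λ) = (λ - 3)(λ² - 6λ + 4).
Step 3 — remaining eigenvalues from the quadratic λ² - 6λ + 4 = 0:
  Δ = 6² - 4·4 = 36 - 16 = 20,  λ = (6 ± √20)/2 = (6 ± 4.4721)/2 ≈ 5.2361 or 0.7639.
  Sorted: λ_1 = 5.2361,  λ_2 = 3,  λ_3 = 0.7639  (check: sum = 9 = tr ✓).

Step 4 — unit eigenvector for λ_1 ≈ 5.2361: v spans the null space of (Sigma - λ_1 I), whose rows are
  r_1 = (-2.2361, 2, -1),  r_2 = (2, -2.2361, 0),  r_3 = (-1, 0, -2.2361).
  v is orthogonal to every row, so take v ∝ r_1 × r_2 = ((2)·(0) - (-1)·(-2.2361), (-1)·(2) - (-2.2361)·(0), (-2.2361)·(-2.2361) - (2)·(2)) ≈ (-2.2361, -2, 1).
  Rescale (multiply by -1 so the first nonzero entry is positive): u = (2.2361, 2, -1).
  ||u|| = √((2.2361)² + (2)² + (-1)²) = √(10) ≈ 3.1623,  v_1 = u/||u|| ≈ (0.7071, 0.6325, -0.3162) (||v_1|| = 1).

λ_1 = 5.2361,  λ_2 = 3,  λ_3 = 0.7639;  v_1 ≈ (0.7071, 0.6325, -0.3162)


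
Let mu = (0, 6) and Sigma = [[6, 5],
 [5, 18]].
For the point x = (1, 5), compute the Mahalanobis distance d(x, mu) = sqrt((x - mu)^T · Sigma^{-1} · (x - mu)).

Step 1 — centre the observation: (x - mu) = (1, -1).

Step 2 — invert Sigma. det(Sigma) = 6·18 - (5)² = 83.
  Sigma^{-1} = (1/det) · [[d, -b], [-b, a]] = [[0.2169, -0.0602],
 [-0.0602, 0.0723]].

Step 3 — form the quadratic (x - mu)^T · Sigma^{-1} · (x - mu):
  Sigma^{-1} · (x - mu) = (0.2771, -0.1325).
  (x - mu)^T · [Sigma^{-1} · (x - mu)] = (1)·(0.2771) + (-1)·(-0.1325) = 0.4096.

Step 4 — take square root: d = √(0.4096) ≈ 0.64.

d(x, mu) = √(0.4096) ≈ 0.64


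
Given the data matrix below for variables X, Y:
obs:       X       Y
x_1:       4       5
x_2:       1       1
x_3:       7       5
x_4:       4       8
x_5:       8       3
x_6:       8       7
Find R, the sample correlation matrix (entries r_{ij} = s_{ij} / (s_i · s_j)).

Step 1 — column means:
  mean(X) = (4 + 1 + 7 + 4 + 8 + 8) / 6 = 32/6 = 5.3333
  mean(Y) = (5 + 1 + 5 + 8 + 3 + 7) / 6 = 29/6 = 4.8333

Step 2 — sample variances and covariances s[i,j] = (1/(n-1)) · Σ_k (x_{k,i} - mean_i) · (x_{k,j} - mean_j), with n-1 = 5:
  s[X,X] = ((-1.3333)·(-1.3333) + (-4.3333)·(-4.3333) + (1.6667)·(1.6667) + (-1.3333)·(-1.3333) + (2.6667)·(2.6667) + (2.6667)·(2.6667)) / 5 = 39.3333/5 = 7.8667
  s[X,Y] = ((-1.3333)·(0.1667) + (-4.3333)·(-3.8333) + (1.6667)·(0.1667) + (-1.3333)·(3.1667) + (2.6667)·(-1.8333) + (2.6667)·(2.1667)) / 5 = 13.3333/5 = 2.6667
  s[Y,Y] = ((0.1667)·(0.1667) + (-3.8333)·(-3.8333) + (0.1667)·(0.1667) + (3.1667)·(3.1667) + (-1.8333)·(-1.8333) + (2.1667)·(2.1667)) / 5 = 32.8333/5 = 6.5667
  Sample standard deviations s_i = √(s[i,i]):
  s(X) = √(7.8667) = 2.8048
  s(Y) = √(6.5667) = 2.5626

Step 3 — r_{ij} = s_{ij} / (s_i · s_j):
  r[X,X] = 1 (diagonal).
  r[X,Y] = 2.6667 / (2.8048 · 2.5626) = 2.6667 / 7.1873 = 0.371
  r[Y,Y] = 1 (diagonal).

R is symmetric with unit diagonal. Assembling:

R = [[1, 0.371],
 [0.371, 1]]


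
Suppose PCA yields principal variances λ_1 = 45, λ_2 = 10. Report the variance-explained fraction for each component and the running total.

Step 1 — total variance = trace(Sigma) = Σ λ_i = 45 + 10 = 55.

Step 2 — fraction explained by component i = λ_i / Σ λ:
  PC1: 45/55 = 0.8182
  PC2: 10/55 = 0.1818

Step 3 — cumulative fraction after k components = (λ_1 + ... + λ_k) / Σ λ:
  k = 1: 45/55 = 0.8182
  k = 2: (45 + 10)/55 = 55/55 = 1

Summary (fraction, with percent):

explained: PC1 0.8182 (81.82%), PC2 0.1818 (18.18%);  cumulative: 0.8182, 1


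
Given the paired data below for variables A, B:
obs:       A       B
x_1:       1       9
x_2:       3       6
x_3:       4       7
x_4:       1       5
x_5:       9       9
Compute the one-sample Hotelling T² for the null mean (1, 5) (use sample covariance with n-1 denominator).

Step 1 — sample mean vector:
  mean(A) = (1 + 3 + 4 + 1 + 9) / 5 = 18/5 = 3.6
  mean(B) = (9 + 6 + 7 + 5 + 9) / 5 = 36/5 = 7.2
  x̄ = (3.6, 7.2),  deviation x̄ - mu_0 = (3.6, 7.2) - (1, 5) = (2.6, 2.2).

Step 2 — sample covariance matrix, S[i,j] = (1/(n-1)) · Σ_k (x_{k,i} - mean_i) · (x_{k,j} - mean_j), divisor n-1 = 4:
  S[A,A] = ((-2.6)·(-2.6) + (-0.6)·(-0.6) + (0.4)·(0.4) + (-2.6)·(-2.6) + (5.4)·(5.4)) / 4 = 43.2/4 = 10.8
  S[A,B] = ((-2.6)·(1.8) + (-0.6)·(-1.2) + (0.4)·(-0.2) + (-2.6)·(-2.2) + (5.4)·(1.8)) / 4 = 11.4/4 = 2.85
  S[B,B] = ((1.8)·(1.8) + (-1.2)·(-1.2) + (-0.2)·(-0.2) + (-2.2)·(-2.2) + (1.8)·(1.8)) / 4 = 12.8/4 = 3.2
  S = [[10.8, 2.85],
 [2.85, 3.2]].

Step 3 — invert S. det(S) = 10.8·3.2 - (2.85)² = 26.4375.
  S^{-1} = (1/det) · [[d, -b], [-b, a]] = [[0.121, -0.1078],
 [-0.1078, 0.4085]].

Step 4 — quadratic form (x̄ - mu_0)^T · S^{-1} · (x̄ - mu_0):
  S^{-1} · (x̄ - mu_0) = (0.0775, 0.6184),
  (x̄ - mu_0)^T · [...] = (2.6)·(0.0775) + (2.2)·(0.6184) = 1.5622.

Step 5 — scale by n: T² = 5 · 1.5622 = 7.8109.

T² ≈ 7.8109


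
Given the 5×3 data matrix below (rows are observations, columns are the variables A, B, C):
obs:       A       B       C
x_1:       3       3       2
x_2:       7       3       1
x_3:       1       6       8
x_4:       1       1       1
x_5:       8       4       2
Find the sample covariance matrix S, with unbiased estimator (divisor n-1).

Step 1 — column means:
  mean(A) = (3 + 7 + 1 + 1 + 8) / 5 = 20/5 = 4
  mean(B) = (3 + 3 + 6 + 1 + 4) / 5 = 17/5 = 3.4
  mean(C) = (2 + 1 + 8 + 1 + 2) / 5 = 14/5 = 2.8

Step 2 — sample covariance S[i,j] = (1/(n-1)) · Σ_k (x_{k,i} - mean_i) · (x_{k,j} - mean_j), with n-1 = 4.
  S[A,A] = ((-1)·(-1) + (3)·(3) + (-3)·(-3) + (-3)·(-3) + (4)·(4)) / 4 = 44/4 = 11
  S[A,B] = ((-1)·(-0.4) + (3)·(-0.4) + (-3)·(2.6) + (-3)·(-2.4) + (4)·(0.6)) / 4 = 1/4 = 0.25
  S[A,C] = ((-1)·(-0.8) + (3)·(-1.8) + (-3)·(5.2) + (-3)·(-1.8) + (4)·(-0.8)) / 4 = -18/4 = -4.5
  S[B,B] = ((-0.4)·(-0.4) + (-0.4)·(-0.4) + (2.6)·(2.6) + (-2.4)·(-2.4) + (0.6)·(0.6)) / 4 = 13.2/4 = 3.3
  S[B,C] = ((-0.4)·(-0.8) + (-0.4)·(-1.8) + (2.6)·(5.2) + (-2.4)·(-1.8) + (0.6)·(-0.8)) / 4 = 18.4/4 = 4.6
  S[C,C] = ((-0.8)·(-0.8) + (-1.8)·(-1.8) + (5.2)·(5.2) + (-1.8)·(-1.8) + (-0.8)·(-0.8)) / 4 = 34.8/4 = 8.7

S is symmetric (S[j,i] = S[i,j]). Assembling:

S = [[11, 0.25, -4.5],
 [0.25, 3.3, 4.6],
 [-4.5, 4.6, 8.7]]


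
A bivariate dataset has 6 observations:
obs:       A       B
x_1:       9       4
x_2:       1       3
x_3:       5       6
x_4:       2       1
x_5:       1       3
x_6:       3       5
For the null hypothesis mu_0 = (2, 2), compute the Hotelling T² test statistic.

Step 1 — sample mean vector:
  mean(A) = (9 + 1 + 5 + 2 + 1 + 3) / 6 = 21/6 = 3.5
  mean(B) = (4 + 3 + 6 + 1 + 3 + 5) / 6 = 22/6 = 3.6667
  x̄ = (3.5, 3.6667),  deviation x̄ - mu_0 = (3.5, 3.6667) - (2, 2) = (1.5, 1.6667).

Step 2 — sample covariance matrix, S[i,j] = (1/(n-1)) · Σ_k (x_{k,i} - mean_i) · (x_{k,j} - mean_j), divisor n-1 = 5:
  S[A,A] = ((5.5)·(5.5) + (-2.5)·(-2.5) + (1.5)·(1.5) + (-1.5)·(-1.5) + (-2.5)·(-2.5) + (-0.5)·(-0.5)) / 5 = 47.5/5 = 9.5
  S[A,B] = ((5.5)·(0.3333) + (-2.5)·(-0.6667) + (1.5)·(2.3333) + (-1.5)·(-2.6667) + (-2.5)·(-0.6667) + (-0.5)·(1.3333)) / 5 = 12/5 = 2.4
  S[B,B] = ((0.3333)·(0.3333) + (-0.6667)·(-0.6667) + (2.3333)·(2.3333) + (-2.6667)·(-2.6667) + (-0.6667)·(-0.6667) + (1.3333)·(1.3333)) / 5 = 15.3333/5 = 3.0667
  S = [[9.5, 2.4],
 [2.4, 3.0667]].

Step 3 — invert S. det(S) = 9.5·3.0667 - (2.4)² = 23.3733.
  S^{-1} = (1/det) · [[d, -b], [-b, a]] = [[0.1312, -0.1027],
 [-0.1027, 0.4064]].

Step 4 — quadratic form (x̄ - mu_0)^T · S^{-1} · (x̄ - mu_0):
  S^{-1} · (x̄ - mu_0) = (0.0257, 0.5234),
  (x̄ - mu_0)^T · [...] = (1.5)·(0.0257) + (1.6667)·(0.5234) = 0.9108.

Step 5 — scale by n: T² = 6 · 0.9108 = 5.4649.

T² ≈ 5.4649


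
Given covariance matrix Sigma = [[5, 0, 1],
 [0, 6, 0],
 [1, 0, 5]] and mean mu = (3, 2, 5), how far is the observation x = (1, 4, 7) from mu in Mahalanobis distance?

Step 1 — centre the observation: (x - mu) = (-2, 2, 2).

Step 2 — invert Sigma (cofactor / det for 3×3, or solve directly):
  Sigma^{-1} = [[0.2083, 0, -0.0417],
 [0, 0.1667, 0],
 [-0.0417, 0, 0.2083]].

Step 3 — form the quadratic (x - mu)^T · Sigma^{-1} · (x - mu):
  Sigma^{-1} · (x - mu) = (-0.5, 0.3333, 0.5).
  (x - mu)^T · [Sigma^{-1} · (x - mu)] = (-2)·(-0.5) + (2)·(0.3333) + (2)·(0.5) = 2.6667.

Step 4 — take square root: d = √(2.6667) ≈ 1.633.

d(x, mu) = √(2.6667) ≈ 1.633


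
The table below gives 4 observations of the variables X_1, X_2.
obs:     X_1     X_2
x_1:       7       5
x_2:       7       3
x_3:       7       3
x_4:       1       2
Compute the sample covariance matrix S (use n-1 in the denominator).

Step 1 — column means:
  mean(X_1) = (7 + 7 + 7 + 1) / 4 = 22/4 = 5.5
  mean(X_2) = (5 + 3 + 3 + 2) / 4 = 13/4 = 3.25

Step 2 — sample covariance S[i,j] = (1/(n-1)) · Σ_k (x_{k,i} - mean_i) · (x_{k,j} - mean_j), with n-1 = 3.
  S[X_1,X_1] = ((1.5)·(1.5) + (1.5)·(1.5) + (1.5)·(1.5) + (-4.5)·(-4.5)) / 3 = 27/3 = 9
  S[X_1,X_2] = ((1.5)·(1.75) + (1.5)·(-0.25) + (1.5)·(-0.25) + (-4.5)·(-1.25)) / 3 = 7.5/3 = 2.5
  S[X_2,X_2] = ((1.75)·(1.75) + (-0.25)·(-0.25) + (-0.25)·(-0.25) + (-1.25)·(-1.25)) / 3 = 4.75/3 = 1.5833

S is symmetric (S[j,i] = S[i,j]). Assembling:

S = [[9, 2.5],
 [2.5, 1.5833]]


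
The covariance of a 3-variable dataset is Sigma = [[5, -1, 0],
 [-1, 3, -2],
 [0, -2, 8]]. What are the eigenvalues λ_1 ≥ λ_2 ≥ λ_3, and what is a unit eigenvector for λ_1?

Step 1 — characteristic polynomial p(λ) = det(λI - Sigma) = λ³ - tr·λ² + c_1·λ - det, where tr = trace, c_1 = sum of the principal 2×2 minors, det = det(Sigma):
  tr = 5 + 3 + 8 = 16,
  c_1 = (5·3 - (-1)²) + (5·8 - (0)²) + (3·8 - (-2)²) = 14 + 40 + 20 = 74,
  det = 5·(3·8 - (-2)²) - (-1)·((-1)·8 - (-2)·(0)) + (0)·((-1)·(-2) - 3·(0)) = 5·(20) - (-1)·(-8) + (0)·(2) = 92.
  So p(λ) = λ³ - 16λ² + 74λ - 92.
Step 2 — look for an integer root (rational root theorem: any rational root is an integer divisor of 92). Testing λ = 2:
  p(2) = 8 - 64 + 148 - 92 = 0  ✓
  Dividing out (λ - 2): p(λ) = (λ - 2)(λ² - 14λ + 46).
Step 3 — remaining eigenvalues from the quadratic λ² - 14λ + 46 = 0:
  Δ = 14² - 4·46 = 196 - 184 = 12,  λ = (14 ± √12)/2 = (14 ± 3.4641)/2 ≈ 8.7321 or 5.2679.
  Sorted: λ_1 = 8.7321,  λ_2 = 5.2679,  λ_3 = 2  (check: sum = 16 = tr ✓).

Step 4 — unit eigenvector for λ_1 ≈ 8.7321: v spans the null space of (Sigma - λ_1 I), whose rows are
  r_1 = (-3.7321, -1, 0),  r_2 = (-1, -5.7321, -2),  r_3 = (0, -2, -0.7321).
  v is orthogonal to every row, so take v ∝ r_1 × r_2 = ((-1)·(-2) - (0)·(-5.7321), (0)·(-1) - (-3.7321)·(-2), (-3.7321)·(-5.7321) - (-1)·(-1)) ≈ (2, -7.4641, 20.3923).
  Let u = (2, -7.4641, 20.3923).
  ||u|| = √((2)² + (-7.4641)² + (20.3923)²) = √(475.5589) ≈ 21.8073,  v_1 = u/||u|| ≈ (0.0917, -0.3423, 0.9351) (||v_1|| = 1).

λ_1 = 8.7321,  λ_2 = 5.2679,  λ_3 = 2;  v_1 ≈ (0.0917, -0.3423, 0.9351)
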